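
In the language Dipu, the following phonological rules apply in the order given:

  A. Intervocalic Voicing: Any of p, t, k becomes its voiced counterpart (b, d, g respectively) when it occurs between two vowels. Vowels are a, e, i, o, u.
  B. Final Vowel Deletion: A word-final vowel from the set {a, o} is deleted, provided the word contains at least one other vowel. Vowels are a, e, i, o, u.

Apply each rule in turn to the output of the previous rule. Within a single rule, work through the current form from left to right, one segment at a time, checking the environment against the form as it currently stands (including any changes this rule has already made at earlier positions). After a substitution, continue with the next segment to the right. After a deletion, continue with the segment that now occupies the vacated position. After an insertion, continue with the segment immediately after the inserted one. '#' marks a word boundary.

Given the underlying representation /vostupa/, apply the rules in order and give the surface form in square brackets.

[vostub]

A Intervocalic Voicing: [vostupa] → [vostuba]
B Final Vowel Deletion: [vostuba] → [vostub]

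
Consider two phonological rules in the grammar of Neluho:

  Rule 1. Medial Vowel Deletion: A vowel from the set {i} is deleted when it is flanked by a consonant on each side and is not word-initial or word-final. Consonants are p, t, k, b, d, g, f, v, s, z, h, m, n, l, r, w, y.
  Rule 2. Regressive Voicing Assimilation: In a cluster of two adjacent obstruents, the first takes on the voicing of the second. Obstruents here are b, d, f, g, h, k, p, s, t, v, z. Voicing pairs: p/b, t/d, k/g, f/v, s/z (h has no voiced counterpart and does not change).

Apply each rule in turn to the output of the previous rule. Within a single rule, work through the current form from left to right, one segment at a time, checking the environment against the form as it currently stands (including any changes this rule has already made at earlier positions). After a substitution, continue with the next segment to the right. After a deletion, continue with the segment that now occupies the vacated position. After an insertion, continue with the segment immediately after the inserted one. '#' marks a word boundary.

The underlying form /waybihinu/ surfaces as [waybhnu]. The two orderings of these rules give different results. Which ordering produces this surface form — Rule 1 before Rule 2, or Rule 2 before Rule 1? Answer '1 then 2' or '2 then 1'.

2 then 1

Order 1 then 2:
  1 Medial Vowel Deletion: [waybihinu] → [waybhnu]
  2 Regressive Voicing Assimilation: [waybhnu] → [wayphnu]
  result: [wayphnu]
Order 2 then 1:
  2 Regressive Voicing Assimilation: no change — [waybihinu]
  1 Medial Vowel Deletion: [waybihinu] → [waybhnu]
  result: [waybhnu]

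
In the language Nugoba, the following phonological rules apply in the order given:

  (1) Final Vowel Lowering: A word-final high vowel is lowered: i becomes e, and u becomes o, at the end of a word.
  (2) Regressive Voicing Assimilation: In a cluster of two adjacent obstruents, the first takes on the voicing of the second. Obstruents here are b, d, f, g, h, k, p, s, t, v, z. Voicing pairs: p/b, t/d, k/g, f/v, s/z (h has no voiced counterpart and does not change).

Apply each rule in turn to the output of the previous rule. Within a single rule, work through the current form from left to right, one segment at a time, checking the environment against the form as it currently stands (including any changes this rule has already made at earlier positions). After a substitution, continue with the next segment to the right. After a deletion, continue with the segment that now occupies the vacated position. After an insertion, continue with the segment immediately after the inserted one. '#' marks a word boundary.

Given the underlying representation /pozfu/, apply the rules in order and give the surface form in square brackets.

[posfo]

(1) Final Vowel Lowering: [pozfu] → [pozfo]
(2) Regressive Voicing Assimilation: [pozfo] → [posfo]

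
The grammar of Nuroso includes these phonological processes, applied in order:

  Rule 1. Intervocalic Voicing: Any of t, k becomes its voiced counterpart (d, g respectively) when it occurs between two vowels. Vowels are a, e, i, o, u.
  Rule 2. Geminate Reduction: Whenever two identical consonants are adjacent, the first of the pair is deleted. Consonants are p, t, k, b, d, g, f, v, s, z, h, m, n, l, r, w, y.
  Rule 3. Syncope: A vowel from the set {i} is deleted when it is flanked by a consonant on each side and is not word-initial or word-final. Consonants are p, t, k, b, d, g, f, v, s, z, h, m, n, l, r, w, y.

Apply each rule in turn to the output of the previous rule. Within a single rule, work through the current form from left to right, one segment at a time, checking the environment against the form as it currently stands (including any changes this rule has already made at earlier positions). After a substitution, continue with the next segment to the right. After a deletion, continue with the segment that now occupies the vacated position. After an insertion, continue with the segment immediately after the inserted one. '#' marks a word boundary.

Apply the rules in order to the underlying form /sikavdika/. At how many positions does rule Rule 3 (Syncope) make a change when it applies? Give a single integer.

2

Rule 1 Intervocalic Voicing: [sikavdika] → [sigavdiga]
Rule 2 Geminate Reduction: no change — [sigavdiga]
Rule 3 Syncope: [sigavdiga] → [sgavdga]
Rule Rule 3 changed 2 position(s).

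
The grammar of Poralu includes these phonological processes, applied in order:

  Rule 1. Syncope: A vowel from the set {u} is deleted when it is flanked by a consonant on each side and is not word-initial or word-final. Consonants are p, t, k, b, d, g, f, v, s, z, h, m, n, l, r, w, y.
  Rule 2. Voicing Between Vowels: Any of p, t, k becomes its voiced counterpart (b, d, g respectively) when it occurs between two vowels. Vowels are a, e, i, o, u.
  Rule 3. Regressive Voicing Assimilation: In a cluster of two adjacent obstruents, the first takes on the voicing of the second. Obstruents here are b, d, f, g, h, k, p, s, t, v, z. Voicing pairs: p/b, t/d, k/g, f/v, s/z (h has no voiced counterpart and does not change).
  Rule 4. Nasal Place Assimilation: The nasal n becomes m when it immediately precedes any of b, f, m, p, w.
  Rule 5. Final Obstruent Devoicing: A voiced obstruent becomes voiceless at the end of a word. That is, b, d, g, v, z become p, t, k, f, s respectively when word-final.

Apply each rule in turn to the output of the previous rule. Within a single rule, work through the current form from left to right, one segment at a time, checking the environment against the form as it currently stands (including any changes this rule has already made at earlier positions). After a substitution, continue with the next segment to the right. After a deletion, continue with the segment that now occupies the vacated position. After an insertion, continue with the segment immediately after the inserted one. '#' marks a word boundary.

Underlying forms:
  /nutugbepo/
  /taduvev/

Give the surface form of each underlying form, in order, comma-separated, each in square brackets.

[ndgbebo], [tadvef]

/nutugbepo/:
  Rule 1 Syncope: [nutugbepo] → [ntgbepo]
  Rule 2 Voicing Between Vowels: [ntgbepo] → [ntgbebo]
  Rule 3 Regressive Voicing Assimilation: [ntgbebo] → [ndgbebo]
  Rule 4 Nasal Place Assimilation: no change — [ndgbebo]
  Rule 5 Final Obstruent Devoicing: no change — [ndgbebo]
/taduvev/:
  Rule 1 Syncope: [taduvev] → [tadvev]
  Rule 2 Voicing Between Vowels: no change — [tadvev]
  Rule 3 Regressive Voicing Assimilation: no change — [tadvev]
  Rule 4 Nasal Place Assimilation: no change — [tadvev]
  Rule 5 Final Obstruent Devoicing: [tadvev] → [tadvef]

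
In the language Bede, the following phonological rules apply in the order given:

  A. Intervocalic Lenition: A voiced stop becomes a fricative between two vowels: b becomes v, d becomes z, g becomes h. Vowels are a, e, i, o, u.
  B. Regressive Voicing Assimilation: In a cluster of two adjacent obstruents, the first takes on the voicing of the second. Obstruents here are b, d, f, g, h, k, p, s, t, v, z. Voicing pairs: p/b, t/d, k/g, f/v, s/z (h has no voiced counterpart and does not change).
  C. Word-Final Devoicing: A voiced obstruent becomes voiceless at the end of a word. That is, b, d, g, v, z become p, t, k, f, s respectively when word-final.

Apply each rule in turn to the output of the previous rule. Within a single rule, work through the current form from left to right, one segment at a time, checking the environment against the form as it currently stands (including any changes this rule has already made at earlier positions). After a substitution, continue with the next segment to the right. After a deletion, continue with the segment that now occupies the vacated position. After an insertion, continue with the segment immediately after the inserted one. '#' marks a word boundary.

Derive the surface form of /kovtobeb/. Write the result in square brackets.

[koftovep]

A Intervocalic Lenition: [kovtobeb] → [kovtoveb]
B Regressive Voicing Assimilation: [kovtoveb] → [koftoveb]
C Word-Final Devoicing: [koftoveb] → [koftovep]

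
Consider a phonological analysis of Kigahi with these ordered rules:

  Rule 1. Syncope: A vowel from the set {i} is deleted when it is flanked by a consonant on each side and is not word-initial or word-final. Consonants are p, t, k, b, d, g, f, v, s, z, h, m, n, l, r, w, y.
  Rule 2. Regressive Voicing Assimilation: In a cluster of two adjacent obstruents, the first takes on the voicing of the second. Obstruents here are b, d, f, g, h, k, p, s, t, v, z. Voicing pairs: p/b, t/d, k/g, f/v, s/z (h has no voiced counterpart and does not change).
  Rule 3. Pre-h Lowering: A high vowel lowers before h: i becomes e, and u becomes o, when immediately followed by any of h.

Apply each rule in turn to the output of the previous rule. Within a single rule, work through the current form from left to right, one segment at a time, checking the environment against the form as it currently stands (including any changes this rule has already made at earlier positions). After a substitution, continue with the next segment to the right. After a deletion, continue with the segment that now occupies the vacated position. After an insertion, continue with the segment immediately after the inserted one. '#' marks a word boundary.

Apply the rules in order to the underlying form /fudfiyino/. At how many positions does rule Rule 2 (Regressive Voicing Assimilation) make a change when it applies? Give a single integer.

1

Rule 1 Syncope: [fudfiyino] → [fudfyno]
Rule 2 Regressive Voicing Assimilation: [fudfyno] → [futfyno]
Rule 3 Pre-h Lowering: no change — [futfyno]
Rule Rule 2 changed 1 position(s).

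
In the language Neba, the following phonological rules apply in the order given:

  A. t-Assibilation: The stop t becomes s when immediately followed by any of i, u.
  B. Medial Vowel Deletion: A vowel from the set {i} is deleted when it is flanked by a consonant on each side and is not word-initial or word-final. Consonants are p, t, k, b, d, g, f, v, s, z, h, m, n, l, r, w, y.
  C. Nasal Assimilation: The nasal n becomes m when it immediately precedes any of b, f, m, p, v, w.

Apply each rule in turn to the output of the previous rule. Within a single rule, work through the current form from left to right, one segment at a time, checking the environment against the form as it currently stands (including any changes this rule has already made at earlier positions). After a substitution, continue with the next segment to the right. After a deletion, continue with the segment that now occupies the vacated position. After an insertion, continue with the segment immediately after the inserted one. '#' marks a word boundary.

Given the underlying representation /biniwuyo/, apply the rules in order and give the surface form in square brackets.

[bmwuyo]

A t-Assibilation: no change — [biniwuyo]
B Medial Vowel Deletion: [biniwuyo] → [bnwuyo]
C Nasal Assimilation: [bnwuyo] → [bmwuyo]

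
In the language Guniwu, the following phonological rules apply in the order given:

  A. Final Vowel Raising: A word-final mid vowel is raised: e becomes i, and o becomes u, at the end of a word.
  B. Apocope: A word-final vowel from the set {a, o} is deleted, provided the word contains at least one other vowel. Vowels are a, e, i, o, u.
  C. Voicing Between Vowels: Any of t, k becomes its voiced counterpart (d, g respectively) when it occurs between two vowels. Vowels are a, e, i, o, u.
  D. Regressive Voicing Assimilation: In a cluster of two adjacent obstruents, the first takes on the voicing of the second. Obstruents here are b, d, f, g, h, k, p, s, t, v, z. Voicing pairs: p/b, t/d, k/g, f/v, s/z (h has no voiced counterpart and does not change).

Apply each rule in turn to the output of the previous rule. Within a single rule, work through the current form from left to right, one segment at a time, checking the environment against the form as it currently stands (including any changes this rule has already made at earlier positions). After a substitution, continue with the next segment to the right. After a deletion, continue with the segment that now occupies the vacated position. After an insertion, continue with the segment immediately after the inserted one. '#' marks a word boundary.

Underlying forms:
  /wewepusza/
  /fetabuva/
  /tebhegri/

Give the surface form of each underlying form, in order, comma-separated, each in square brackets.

/wewepusza/:
  A Final Vowel Raising: no change — [wewepusza]
  B Apocope: [wewepusza] → [wewepusz]
  C Voicing Between Vowels: no change — [wewepusz]
  D Regressive Voicing Assimilation: [wewepusz] → [wewepuzz]
/fetabuva/:
  A Final Vowel Raising: no change — [fetabuva]
  B Apocope: [fetabuva] → [fetabuv]
  C Voicing Between Vowels: [fetabuv] → [fedabuv]
  D Regressive Voicing Assimilation: no change — [fedabuv]
/tebhegri/:
  A Final Vowel Raising: no change — [tebhegri]
  B Apocope: no change — [tebhegri]
  C Voicing Between Vowels: no change — [tebhegri]
  D Regressive Voicing Assimilation: [tebhegri] → [tephegri]

[wewepuzz], [fedabuv], [tephegri]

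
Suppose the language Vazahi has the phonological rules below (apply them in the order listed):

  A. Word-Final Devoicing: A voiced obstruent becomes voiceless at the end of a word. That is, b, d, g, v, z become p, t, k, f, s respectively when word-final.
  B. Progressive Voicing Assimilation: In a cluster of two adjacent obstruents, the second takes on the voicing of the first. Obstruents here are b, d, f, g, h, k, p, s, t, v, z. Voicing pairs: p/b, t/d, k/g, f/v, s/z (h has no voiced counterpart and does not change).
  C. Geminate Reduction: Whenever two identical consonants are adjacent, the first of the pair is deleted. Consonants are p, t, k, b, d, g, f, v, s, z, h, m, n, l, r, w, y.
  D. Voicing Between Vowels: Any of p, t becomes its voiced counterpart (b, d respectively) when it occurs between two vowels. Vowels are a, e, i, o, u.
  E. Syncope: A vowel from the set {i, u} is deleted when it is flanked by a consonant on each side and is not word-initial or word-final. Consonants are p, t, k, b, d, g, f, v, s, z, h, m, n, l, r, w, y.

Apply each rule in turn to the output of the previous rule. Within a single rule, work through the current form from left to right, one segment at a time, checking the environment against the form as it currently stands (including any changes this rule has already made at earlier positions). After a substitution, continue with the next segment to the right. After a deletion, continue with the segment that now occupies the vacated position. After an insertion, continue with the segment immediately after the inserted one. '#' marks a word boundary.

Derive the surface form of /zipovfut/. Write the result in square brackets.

A Word-Final Devoicing: no change — [zipovfut]
B Progressive Voicing Assimilation: [zipovfut] → [zipovvut]
C Geminate Reduction: [zipovvut] → [zipovut]
D Voicing Between Vowels: [zipovut] → [zibovut]
E Syncope: [zibovut] → [zbovt]

[zbovt]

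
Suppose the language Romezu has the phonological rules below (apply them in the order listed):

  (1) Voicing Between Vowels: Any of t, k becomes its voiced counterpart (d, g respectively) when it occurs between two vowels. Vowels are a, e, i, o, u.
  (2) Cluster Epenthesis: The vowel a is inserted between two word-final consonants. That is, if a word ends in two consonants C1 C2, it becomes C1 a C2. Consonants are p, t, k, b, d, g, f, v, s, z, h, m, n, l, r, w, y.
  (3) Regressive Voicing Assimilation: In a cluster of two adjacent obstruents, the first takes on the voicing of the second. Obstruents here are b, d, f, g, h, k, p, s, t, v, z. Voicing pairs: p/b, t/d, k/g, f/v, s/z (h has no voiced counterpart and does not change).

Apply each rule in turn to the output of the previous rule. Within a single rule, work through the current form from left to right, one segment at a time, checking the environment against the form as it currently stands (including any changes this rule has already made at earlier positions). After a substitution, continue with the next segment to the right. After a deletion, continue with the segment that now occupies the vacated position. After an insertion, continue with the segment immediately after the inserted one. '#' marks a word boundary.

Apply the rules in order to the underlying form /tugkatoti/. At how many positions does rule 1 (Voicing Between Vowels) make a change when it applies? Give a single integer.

2

(1) Voicing Between Vowels: [tugkatoti] → [tugkadodi]
(2) Cluster Epenthesis: no change — [tugkadodi]
(3) Regressive Voicing Assimilation: [tugkadodi] → [tukkadodi]
Rule 1 changed 2 position(s).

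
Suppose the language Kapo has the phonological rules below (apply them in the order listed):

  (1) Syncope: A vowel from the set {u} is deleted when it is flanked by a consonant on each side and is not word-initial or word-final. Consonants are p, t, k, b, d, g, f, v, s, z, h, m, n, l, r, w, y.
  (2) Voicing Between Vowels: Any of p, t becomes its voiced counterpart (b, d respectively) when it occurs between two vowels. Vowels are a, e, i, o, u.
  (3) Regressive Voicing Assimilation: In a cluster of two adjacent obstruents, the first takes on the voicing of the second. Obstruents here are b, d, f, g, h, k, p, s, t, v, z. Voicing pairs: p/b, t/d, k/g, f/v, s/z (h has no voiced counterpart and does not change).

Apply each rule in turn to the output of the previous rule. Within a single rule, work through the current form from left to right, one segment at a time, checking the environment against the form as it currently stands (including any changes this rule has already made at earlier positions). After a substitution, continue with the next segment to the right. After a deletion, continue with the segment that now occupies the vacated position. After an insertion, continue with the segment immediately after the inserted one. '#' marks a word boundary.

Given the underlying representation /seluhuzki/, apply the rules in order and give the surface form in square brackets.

(1) Syncope: [seluhuzki] → [selhzki]
(2) Voicing Between Vowels: no change — [selhzki]
(3) Regressive Voicing Assimilation: [selhzki] → [selhski]

[selhski]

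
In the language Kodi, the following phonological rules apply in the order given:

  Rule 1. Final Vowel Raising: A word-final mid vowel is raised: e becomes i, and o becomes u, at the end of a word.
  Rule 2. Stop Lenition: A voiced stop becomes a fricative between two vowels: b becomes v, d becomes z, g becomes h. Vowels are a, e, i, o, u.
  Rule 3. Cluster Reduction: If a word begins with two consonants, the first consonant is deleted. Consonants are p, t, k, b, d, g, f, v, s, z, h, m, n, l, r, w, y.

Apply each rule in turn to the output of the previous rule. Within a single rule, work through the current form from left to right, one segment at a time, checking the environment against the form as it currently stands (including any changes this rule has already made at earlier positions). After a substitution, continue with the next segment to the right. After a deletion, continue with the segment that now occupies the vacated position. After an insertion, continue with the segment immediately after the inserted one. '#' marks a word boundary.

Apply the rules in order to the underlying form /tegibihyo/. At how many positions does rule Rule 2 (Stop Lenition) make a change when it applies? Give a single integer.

2

Rule 1 Final Vowel Raising: [tegibihyo] → [tegibihyu]
Rule 2 Stop Lenition: [tegibihyu] → [tehivihyu]
Rule 3 Cluster Reduction: no change — [tehivihyu]
Rule Rule 2 changed 2 position(s).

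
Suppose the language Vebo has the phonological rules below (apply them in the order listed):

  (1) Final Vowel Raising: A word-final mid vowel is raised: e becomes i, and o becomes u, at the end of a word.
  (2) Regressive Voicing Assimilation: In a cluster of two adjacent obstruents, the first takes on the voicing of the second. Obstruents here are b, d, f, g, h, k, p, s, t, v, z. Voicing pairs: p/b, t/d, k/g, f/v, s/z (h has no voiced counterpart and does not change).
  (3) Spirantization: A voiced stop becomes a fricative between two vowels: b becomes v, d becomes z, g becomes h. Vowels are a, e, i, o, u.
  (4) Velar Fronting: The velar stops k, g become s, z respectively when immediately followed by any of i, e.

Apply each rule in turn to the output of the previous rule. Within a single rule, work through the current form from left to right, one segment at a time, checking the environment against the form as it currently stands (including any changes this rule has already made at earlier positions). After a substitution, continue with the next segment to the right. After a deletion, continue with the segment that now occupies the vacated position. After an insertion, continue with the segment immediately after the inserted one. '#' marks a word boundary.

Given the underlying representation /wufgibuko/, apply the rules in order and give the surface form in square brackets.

(1) Final Vowel Raising: [wufgibuko] → [wufgibuku]
(2) Regressive Voicing Assimilation: [wufgibuku] → [wuvgibuku]
(3) Spirantization: [wuvgibuku] → [wuvgivuku]
(4) Velar Fronting: [wuvgivuku] → [wuvzivuku]

[wuvzivuku]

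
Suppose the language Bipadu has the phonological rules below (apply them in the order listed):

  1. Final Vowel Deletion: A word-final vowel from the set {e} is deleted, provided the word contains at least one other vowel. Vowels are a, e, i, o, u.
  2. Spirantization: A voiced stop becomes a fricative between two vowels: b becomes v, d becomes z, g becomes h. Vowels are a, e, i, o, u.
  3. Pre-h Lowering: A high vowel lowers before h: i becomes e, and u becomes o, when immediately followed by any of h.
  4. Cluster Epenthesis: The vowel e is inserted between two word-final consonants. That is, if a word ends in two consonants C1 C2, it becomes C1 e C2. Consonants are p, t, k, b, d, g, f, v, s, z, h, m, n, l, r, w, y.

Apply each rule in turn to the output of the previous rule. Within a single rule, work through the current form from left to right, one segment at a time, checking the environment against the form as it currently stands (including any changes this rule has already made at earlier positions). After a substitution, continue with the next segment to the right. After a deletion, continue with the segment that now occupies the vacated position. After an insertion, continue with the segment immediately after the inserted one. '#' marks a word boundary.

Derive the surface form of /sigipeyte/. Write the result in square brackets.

1 Final Vowel Deletion: [sigipeyte] → [sigipeyt]
2 Spirantization: [sigipeyt] → [sihipeyt]
3 Pre-h Lowering: [sihipeyt] → [sehipeyt]
4 Cluster Epenthesis: [sehipeyt] → [sehipeyet]

[sehipeyet]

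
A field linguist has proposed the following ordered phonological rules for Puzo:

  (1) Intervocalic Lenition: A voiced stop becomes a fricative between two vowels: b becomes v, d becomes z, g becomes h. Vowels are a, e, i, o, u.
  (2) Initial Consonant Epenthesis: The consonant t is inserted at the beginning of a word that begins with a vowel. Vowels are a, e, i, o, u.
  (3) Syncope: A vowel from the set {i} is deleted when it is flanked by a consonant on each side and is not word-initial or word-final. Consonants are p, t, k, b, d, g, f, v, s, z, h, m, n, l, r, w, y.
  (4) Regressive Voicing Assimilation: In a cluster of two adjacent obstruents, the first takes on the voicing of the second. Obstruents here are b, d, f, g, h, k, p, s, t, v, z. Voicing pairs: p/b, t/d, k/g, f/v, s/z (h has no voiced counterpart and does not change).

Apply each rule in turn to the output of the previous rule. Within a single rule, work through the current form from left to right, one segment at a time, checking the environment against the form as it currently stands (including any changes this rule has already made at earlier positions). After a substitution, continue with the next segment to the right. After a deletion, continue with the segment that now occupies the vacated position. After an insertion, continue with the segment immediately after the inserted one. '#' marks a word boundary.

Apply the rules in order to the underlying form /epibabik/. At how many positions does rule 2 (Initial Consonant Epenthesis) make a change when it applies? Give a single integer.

(1) Intervocalic Lenition: [epibabik] → [epivavik]
(2) Initial Consonant Epenthesis: [epivavik] → [tepivavik]
(3) Syncope: [tepivavik] → [tepvavk]
(4) Regressive Voicing Assimilation: [tepvavk] → [tebvafk]
Rule 2 changed 1 position(s).

1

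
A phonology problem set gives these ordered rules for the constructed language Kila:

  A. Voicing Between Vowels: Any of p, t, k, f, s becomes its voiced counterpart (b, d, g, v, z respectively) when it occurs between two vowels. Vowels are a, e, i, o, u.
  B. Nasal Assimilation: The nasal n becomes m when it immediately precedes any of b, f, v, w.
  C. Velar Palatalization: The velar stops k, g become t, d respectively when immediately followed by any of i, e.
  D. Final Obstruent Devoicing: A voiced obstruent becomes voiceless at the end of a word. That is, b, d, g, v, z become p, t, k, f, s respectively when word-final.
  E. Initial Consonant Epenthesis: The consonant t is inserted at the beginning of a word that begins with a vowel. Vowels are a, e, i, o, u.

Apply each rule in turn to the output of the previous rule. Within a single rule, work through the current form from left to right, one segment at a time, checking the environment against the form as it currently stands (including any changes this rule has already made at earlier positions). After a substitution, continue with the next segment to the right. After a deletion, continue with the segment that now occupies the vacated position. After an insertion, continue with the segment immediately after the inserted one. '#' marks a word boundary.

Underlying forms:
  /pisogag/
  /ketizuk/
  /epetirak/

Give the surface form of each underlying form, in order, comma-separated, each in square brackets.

/pisogag/:
  A Voicing Between Vowels: [pisogag] → [pizogag]
  B Nasal Assimilation: no change — [pizogag]
  C Velar Palatalization: no change — [pizogag]
  D Final Obstruent Devoicing: [pizogag] → [pizogak]
  E Initial Consonant Epenthesis: no change — [pizogak]
/ketizuk/:
  A Voicing Between Vowels: [ketizuk] → [kedizuk]
  B Nasal Assimilation: no change — [kedizuk]
  C Velar Palatalization: [kedizuk] → [tedizuk]
  D Final Obstruent Devoicing: no change — [tedizuk]
  E Initial Consonant Epenthesis: no change — [tedizuk]
/epetirak/:
  A Voicing Between Vowels: [epetirak] → [ebedirak]
  B Nasal Assimilation: no change — [ebedirak]
  C Velar Palatalization: no change — [ebedirak]
  D Final Obstruent Devoicing: no change — [ebedirak]
  E Initial Consonant Epenthesis: [ebedirak] → [tebedirak]

[pizogak], [tedizuk], [tebedirak]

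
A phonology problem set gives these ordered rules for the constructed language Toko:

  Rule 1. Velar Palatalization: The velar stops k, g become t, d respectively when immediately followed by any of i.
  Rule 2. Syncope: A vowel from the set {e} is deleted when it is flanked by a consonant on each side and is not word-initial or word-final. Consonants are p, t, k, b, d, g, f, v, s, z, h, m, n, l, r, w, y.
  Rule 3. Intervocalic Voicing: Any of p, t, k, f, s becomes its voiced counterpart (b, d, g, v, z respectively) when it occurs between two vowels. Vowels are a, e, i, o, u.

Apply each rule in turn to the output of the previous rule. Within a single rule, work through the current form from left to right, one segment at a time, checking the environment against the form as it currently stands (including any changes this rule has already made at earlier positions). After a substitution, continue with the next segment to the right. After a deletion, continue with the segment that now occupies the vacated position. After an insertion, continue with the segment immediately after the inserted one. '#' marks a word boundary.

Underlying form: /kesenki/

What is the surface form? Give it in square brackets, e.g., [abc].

Rule 1 Velar Palatalization: [kesenki] → [kesenti]
Rule 2 Syncope: [kesenti] → [ksnti]
Rule 3 Intervocalic Voicing: no change — [ksnti]

[ksnti]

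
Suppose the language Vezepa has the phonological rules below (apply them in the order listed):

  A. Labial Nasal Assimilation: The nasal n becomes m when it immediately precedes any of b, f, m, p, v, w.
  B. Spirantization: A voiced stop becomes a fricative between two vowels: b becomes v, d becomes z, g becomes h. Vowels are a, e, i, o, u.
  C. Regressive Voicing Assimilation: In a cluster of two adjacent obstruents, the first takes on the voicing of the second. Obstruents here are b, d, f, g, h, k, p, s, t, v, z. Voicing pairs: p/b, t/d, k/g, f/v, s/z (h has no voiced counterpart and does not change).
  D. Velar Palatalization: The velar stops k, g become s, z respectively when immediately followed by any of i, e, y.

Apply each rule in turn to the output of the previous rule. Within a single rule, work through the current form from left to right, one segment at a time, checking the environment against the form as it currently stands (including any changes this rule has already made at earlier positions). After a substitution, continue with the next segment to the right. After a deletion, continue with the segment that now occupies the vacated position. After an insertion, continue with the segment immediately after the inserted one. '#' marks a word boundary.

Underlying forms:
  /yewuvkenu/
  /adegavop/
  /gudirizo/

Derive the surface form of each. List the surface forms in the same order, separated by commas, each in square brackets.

/yewuvkenu/:
  A Labial Nasal Assimilation: no change — [yewuvkenu]
  B Spirantization: no change — [yewuvkenu]
  C Regressive Voicing Assimilation: [yewuvkenu] → [yewufkenu]
  D Velar Palatalization: [yewufkenu] → [yewufsenu]
/adegavop/:
  A Labial Nasal Assimilation: no change — [adegavop]
  B Spirantization: [adegavop] → [azehavop]
  C Regressive Voicing Assimilation: no change — [azehavop]
  D Velar Palatalization: no change — [azehavop]
/gudirizo/:
  A Labial Nasal Assimilation: no change — [gudirizo]
  B Spirantization: [gudirizo] → [guzirizo]
  C Regressive Voicing Assimilation: no change — [guzirizo]
  D Velar Palatalization: no change — [guzirizo]

[yewufsenu], [azehavop], [guzirizo]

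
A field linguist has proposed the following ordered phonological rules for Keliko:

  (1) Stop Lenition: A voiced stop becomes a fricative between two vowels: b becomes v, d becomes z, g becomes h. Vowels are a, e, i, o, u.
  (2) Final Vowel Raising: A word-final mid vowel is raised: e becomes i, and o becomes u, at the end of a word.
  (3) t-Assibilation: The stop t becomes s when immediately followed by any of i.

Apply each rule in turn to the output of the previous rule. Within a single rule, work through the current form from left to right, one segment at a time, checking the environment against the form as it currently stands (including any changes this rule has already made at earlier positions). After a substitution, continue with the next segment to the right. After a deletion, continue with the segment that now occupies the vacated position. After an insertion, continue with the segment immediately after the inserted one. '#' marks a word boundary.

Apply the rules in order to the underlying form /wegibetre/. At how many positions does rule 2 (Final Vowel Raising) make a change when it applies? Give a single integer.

1

(1) Stop Lenition: [wegibetre] → [wehivetre]
(2) Final Vowel Raising: [wehivetre] → [wehivetri]
(3) t-Assibilation: no change — [wehivetri]
Rule 2 changed 1 position(s).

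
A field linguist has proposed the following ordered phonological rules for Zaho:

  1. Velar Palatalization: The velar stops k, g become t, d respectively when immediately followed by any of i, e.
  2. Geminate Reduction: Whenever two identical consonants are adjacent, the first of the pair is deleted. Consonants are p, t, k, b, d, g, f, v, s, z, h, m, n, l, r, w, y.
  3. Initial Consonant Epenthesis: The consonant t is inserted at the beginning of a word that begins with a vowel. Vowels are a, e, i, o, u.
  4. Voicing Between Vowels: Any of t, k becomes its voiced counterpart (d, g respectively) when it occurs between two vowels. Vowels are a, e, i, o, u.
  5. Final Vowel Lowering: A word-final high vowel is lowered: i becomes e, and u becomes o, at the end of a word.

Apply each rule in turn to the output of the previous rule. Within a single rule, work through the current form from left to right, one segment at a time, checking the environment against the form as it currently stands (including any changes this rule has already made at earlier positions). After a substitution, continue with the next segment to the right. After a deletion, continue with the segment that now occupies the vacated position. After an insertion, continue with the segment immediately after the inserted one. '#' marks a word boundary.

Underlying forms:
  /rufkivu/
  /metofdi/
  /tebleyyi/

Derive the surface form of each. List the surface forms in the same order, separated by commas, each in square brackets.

[ruftivo], [medofde], [tebleye]

/rufkivu/:
  1 Velar Palatalization: [rufkivu] → [ruftivu]
  2 Geminate Reduction: no change — [ruftivu]
  3 Initial Consonant Epenthesis: no change — [ruftivu]
  4 Voicing Between Vowels: no change — [ruftivu]
  5 Final Vowel Lowering: [ruftivu] → [ruftivo]
/metofdi/:
  1 Velar Palatalization: no change — [metofdi]
  2 Geminate Reduction: no change — [metofdi]
  3 Initial Consonant Epenthesis: no change — [metofdi]
  4 Voicing Between Vowels: [metofdi] → [medofdi]
  5 Final Vowel Lowering: [medofdi] → [medofde]
/tebleyyi/:
  1 Velar Palatalization: no change — [tebleyyi]
  2 Geminate Reduction: [tebleyyi] → [tebleyi]
  3 Initial Consonant Epenthesis: no change — [tebleyi]
  4 Voicing Between Vowels: no change — [tebleyi]
  5 Final Vowel Lowering: [tebleyi] → [tebleye]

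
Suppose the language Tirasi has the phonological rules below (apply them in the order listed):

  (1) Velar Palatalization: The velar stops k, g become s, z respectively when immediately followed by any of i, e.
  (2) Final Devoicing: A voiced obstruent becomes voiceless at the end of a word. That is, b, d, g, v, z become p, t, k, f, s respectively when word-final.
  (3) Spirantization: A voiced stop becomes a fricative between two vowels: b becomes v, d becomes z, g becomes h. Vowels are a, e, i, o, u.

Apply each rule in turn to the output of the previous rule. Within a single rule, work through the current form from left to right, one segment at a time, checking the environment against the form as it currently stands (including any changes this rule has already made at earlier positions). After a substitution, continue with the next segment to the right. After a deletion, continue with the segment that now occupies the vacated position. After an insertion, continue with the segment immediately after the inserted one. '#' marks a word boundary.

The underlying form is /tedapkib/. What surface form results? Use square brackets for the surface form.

[tezapsip]

(1) Velar Palatalization: [tedapkib] → [tedapsib]
(2) Final Devoicing: [tedapsib] → [tedapsip]
(3) Spirantization: [tedapsip] → [tezapsip]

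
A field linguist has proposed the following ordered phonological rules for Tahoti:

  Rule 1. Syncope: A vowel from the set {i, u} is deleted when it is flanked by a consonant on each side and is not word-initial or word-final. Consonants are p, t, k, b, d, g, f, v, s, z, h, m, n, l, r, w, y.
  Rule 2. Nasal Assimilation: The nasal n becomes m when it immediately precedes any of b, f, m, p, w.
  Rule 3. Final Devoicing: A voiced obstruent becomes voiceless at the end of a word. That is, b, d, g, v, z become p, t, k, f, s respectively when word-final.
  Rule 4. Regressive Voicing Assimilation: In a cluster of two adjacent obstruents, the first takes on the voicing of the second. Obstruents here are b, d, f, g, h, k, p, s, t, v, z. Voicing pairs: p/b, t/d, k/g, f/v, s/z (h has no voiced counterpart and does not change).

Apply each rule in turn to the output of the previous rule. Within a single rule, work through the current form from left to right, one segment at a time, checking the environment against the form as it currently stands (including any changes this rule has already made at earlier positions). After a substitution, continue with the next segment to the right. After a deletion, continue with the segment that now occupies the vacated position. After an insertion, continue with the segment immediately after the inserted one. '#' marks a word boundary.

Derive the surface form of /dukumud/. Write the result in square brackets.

[tkmt]

Rule 1 Syncope: [dukumud] → [dkmd]
Rule 2 Nasal Assimilation: no change — [dkmd]
Rule 3 Final Devoicing: [dkmd] → [dkmt]
Rule 4 Regressive Voicing Assimilation: [dkmt] → [tkmt]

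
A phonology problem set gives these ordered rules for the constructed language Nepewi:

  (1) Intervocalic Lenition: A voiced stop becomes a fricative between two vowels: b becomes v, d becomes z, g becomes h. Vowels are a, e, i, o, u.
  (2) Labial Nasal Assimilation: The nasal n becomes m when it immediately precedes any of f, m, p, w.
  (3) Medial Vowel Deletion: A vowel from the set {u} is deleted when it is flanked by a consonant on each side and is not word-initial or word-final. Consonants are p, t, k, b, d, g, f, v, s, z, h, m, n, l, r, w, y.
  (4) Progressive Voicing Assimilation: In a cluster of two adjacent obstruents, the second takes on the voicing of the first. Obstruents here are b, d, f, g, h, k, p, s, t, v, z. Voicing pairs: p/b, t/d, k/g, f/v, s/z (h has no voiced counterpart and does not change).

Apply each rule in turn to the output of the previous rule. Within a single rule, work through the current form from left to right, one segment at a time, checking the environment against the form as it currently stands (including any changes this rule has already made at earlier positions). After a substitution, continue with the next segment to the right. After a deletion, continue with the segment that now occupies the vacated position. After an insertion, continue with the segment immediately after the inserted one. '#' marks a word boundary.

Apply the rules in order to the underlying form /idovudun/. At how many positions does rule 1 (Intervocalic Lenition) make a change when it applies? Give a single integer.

2

(1) Intervocalic Lenition: [idovudun] → [izovuzun]
(2) Labial Nasal Assimilation: no change — [izovuzun]
(3) Medial Vowel Deletion: [izovuzun] → [izovzn]
(4) Progressive Voicing Assimilation: no change — [izovzn]
Rule 1 changed 2 position(s).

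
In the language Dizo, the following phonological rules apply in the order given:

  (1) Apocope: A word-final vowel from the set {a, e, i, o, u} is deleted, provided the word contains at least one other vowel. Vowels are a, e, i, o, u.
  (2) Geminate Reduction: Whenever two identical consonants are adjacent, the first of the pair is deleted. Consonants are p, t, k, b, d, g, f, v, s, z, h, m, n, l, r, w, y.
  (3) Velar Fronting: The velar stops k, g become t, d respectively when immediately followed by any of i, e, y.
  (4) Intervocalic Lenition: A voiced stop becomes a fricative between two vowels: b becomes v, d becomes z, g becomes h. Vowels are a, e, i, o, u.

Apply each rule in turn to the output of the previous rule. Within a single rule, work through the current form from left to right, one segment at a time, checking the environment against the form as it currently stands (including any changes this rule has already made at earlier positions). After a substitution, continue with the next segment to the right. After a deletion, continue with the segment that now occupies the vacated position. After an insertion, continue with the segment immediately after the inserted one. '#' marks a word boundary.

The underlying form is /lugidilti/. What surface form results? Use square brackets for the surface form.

[luzizilt]

(1) Apocope: [lugidilti] → [lugidilt]
(2) Geminate Reduction: no change — [lugidilt]
(3) Velar Fronting: [lugidilt] → [ludidilt]
(4) Intervocalic Lenition: [ludidilt] → [luzizilt]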